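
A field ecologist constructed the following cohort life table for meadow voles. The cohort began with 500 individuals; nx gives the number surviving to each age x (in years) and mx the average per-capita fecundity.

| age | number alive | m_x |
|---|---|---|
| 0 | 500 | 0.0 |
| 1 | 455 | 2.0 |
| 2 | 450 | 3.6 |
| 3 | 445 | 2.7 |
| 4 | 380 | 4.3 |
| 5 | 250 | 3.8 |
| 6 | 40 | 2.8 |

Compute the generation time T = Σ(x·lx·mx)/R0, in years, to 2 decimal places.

lx = nx/n0 = nx/500: 1, 0.91, 0.9, 0.89, 0.76, 0.5, 0.08
lx·mx: 0, 1.82, 3.24, 2.403, 3.268, 1.9, 0.224 → R0 = 12.855
x·lx·mx: 0, 1.82, 6.48, 7.209, 13.072, 9.5, 1.344 → Σ = 39.425
T = 39.425 / 12.855 = 3.0669… → 3.07

3.07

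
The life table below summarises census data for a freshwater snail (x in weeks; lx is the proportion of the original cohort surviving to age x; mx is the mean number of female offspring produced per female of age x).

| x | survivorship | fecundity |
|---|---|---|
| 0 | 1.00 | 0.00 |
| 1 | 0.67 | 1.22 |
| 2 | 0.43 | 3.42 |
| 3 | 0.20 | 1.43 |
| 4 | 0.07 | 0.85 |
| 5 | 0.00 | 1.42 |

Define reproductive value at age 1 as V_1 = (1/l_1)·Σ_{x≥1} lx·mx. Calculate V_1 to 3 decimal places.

3.931

lx·mx for x ≥ 1: 0.8174, 1.4706, 0.286, 0.0595, 0 → sum = 2.6335
V_1 = 2.6335 / l_1 = 2.6335 / 0.67 = 3.930597… → 3.931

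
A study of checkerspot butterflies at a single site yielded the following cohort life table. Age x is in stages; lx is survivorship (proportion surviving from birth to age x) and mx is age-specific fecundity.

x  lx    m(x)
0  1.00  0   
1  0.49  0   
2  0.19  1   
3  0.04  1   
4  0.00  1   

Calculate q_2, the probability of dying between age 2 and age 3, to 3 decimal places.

0.789

q_2 = (l_2 − l_3) / l_2 = (0.19 − 0.04) / 0.19
     = 0.15 / 0.19 = 0.789474… → 0.789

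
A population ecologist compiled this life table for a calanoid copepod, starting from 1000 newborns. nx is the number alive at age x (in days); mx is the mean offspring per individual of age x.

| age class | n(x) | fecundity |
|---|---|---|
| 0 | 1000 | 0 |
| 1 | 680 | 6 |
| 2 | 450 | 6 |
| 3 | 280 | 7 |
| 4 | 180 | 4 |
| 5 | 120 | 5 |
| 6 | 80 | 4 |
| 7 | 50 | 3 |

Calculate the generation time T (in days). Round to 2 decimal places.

lx = nx/n0 = nx/1000: 1, 0.68, 0.45, 0.28, 0.18, 0.12, 0.08, 0.05
lx·mx: 0, 4.08, 2.7, 1.96, 0.72, 0.6, 0.32, 0.15 → R0 = 10.53
x·lx·mx: 0, 4.08, 5.4, 5.88, 2.88, 3, 1.92, 1.05 → Σ = 24.21
T = 24.21 / 10.53 = 2.299145… → 2.30

2.30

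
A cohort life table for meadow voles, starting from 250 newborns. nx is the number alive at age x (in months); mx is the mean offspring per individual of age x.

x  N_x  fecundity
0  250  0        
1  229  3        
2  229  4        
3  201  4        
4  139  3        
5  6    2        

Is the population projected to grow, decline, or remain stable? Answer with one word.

lx = nx/n0 = nx/250: 1, 0.916, 0.916, 0.804, 0.556, 0.024
R0 = Σ lx·mx = 0 + 2.748 + 3.664 + 3.216 + 1.668 + 0.048 = 11.344
R0 > 1, so the population is growing.

growing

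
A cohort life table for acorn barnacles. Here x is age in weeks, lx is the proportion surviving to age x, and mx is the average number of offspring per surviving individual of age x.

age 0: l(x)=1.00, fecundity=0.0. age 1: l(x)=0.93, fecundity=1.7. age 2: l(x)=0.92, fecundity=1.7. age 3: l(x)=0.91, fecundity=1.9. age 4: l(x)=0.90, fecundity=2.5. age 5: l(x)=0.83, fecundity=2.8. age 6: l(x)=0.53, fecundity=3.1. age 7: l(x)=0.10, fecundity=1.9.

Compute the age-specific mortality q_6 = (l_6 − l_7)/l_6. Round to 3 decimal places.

0.811

q_6 = (l_6 − l_7) / l_6 = (0.53 − 0.1) / 0.53
     = 0.43 / 0.53 = 0.811321… → 0.811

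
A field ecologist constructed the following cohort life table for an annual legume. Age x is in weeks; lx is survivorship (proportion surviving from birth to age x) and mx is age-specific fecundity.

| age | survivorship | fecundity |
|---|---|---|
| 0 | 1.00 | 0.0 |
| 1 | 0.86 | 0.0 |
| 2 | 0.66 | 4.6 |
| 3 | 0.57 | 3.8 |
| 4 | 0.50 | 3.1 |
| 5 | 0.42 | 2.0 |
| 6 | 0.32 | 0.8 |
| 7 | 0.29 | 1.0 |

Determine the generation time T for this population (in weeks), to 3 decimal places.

lx·mx: 0, 0, 3.036, 2.166, 1.55, 0.84, 0.256, 0.29 → R0 = 8.138
x·lx·mx: 0, 0, 6.072, 6.498, 6.2, 4.2, 1.536, 2.03 → Σ = 26.536
T = 26.536 / 8.138 = 3.260752… → 3.261

3.261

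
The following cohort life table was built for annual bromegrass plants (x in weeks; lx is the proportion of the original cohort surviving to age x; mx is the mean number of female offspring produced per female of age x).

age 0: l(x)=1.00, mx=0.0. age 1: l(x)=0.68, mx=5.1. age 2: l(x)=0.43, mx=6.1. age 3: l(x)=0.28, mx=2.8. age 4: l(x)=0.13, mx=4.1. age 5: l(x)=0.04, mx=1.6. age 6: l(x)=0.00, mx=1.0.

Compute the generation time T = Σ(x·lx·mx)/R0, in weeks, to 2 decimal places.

1.81

lx·mx: 0, 3.468, 2.623, 0.784, 0.533, 0.064, 0 → R0 = 7.472
x·lx·mx: 0, 3.468, 5.246, 2.352, 2.132, 0.32, 0 → Σ = 13.518
T = 13.518 / 7.472 = 1.809154… → 1.81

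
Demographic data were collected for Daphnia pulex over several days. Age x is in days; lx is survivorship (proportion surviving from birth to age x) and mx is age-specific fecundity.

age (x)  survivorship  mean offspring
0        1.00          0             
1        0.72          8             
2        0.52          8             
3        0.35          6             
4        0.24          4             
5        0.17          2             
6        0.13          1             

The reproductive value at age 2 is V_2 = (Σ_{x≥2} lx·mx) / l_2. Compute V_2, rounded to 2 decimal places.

lx·mx for x ≥ 2: 4.16, 2.1, 0.96, 0.34, 0.13 → sum = 7.69
V_2 = 7.69 / l_2 = 7.69 / 0.52 = 14.788462… → 14.79

14.79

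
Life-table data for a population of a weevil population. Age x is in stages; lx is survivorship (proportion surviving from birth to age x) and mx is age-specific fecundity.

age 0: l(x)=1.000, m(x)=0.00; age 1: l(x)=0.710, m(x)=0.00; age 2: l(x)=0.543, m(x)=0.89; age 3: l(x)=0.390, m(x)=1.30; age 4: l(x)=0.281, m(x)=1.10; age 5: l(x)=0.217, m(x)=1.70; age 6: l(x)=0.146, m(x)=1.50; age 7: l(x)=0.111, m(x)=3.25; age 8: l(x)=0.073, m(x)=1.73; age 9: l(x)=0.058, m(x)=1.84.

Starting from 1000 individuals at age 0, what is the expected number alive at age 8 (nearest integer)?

Expected survivors = N0 · l_8 = 1000 × 0.073 = 73 → 73

73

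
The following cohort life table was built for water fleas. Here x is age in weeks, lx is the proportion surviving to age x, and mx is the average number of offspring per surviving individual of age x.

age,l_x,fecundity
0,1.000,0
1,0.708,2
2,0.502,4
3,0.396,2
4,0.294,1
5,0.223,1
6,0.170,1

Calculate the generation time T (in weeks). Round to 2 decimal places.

lx·mx: 0, 1.416, 2.008, 0.792, 0.294, 0.223, 0.17 → R0 = 4.903
x·lx·mx: 0, 1.416, 4.016, 2.376, 1.176, 1.115, 1.02 → Σ = 11.119
T = 11.119 / 4.903 = 2.267795… → 2.27

2.27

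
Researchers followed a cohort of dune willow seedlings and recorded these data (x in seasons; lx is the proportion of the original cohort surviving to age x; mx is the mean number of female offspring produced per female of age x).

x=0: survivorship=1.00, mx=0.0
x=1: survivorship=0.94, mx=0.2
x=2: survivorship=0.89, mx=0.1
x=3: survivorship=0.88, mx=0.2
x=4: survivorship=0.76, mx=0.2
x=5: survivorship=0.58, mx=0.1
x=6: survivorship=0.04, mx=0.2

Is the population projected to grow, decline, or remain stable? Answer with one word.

R0 = Σ lx·mx = 0 + 0.188 + 0.089 + 0.176 + 0.152 + 0.058 + 0.008 = 0.671
R0 < 1, so the population is declining.

declining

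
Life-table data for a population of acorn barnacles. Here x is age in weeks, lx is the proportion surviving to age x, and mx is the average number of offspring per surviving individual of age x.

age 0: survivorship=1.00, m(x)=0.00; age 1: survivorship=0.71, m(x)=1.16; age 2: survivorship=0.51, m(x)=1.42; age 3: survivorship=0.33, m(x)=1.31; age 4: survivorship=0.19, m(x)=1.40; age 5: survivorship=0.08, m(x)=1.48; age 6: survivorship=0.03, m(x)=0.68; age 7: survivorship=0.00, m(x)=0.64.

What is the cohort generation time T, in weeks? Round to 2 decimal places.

lx·mx: 0, 0.8236, 0.7242, 0.4323, 0.266, 0.1184, 0.0204, 0 → R0 = 2.3849
x·lx·mx: 0, 0.8236, 1.4484, 1.2969, 1.064, 0.592, 0.1224, 0 → Σ = 5.3473
T = 5.3473 / 2.3849 = 2.242149… → 2.24

2.24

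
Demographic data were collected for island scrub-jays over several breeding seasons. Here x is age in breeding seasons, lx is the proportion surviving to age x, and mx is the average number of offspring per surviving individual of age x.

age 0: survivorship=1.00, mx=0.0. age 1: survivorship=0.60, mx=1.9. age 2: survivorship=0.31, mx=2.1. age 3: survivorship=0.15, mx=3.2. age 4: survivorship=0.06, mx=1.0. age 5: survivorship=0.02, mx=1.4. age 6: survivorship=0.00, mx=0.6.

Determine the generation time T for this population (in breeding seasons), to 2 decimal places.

1.81

lx·mx: 0, 1.14, 0.651, 0.48, 0.06, 0.028, 0 → R0 = 2.359
x·lx·mx: 0, 1.14, 1.302, 1.44, 0.24, 0.14, 0 → Σ = 4.262
T = 4.262 / 2.359 = 1.806698… → 1.81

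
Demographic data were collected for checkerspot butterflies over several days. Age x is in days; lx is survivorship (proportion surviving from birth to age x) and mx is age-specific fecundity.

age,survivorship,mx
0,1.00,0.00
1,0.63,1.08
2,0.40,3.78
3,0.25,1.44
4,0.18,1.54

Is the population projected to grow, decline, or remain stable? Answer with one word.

R0 = Σ lx·mx = 0 + 0.6804 + 1.512 + 0.36 + 0.2772 = 2.8296
R0 > 1, so the population is growing.

growing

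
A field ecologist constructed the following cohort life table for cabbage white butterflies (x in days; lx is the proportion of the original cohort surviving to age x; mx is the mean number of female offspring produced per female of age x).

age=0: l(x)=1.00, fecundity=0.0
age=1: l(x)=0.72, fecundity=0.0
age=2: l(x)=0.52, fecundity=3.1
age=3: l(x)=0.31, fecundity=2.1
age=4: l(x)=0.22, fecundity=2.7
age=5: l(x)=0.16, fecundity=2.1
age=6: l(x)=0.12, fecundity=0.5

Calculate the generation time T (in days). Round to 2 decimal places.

2.95

lx·mx: 0, 0, 1.612, 0.651, 0.594, 0.336, 0.06 → R0 = 3.253
x·lx·mx: 0, 0, 3.224, 1.953, 2.376, 1.68, 0.36 → Σ = 9.593
T = 9.593 / 3.253 = 2.94897… → 2.95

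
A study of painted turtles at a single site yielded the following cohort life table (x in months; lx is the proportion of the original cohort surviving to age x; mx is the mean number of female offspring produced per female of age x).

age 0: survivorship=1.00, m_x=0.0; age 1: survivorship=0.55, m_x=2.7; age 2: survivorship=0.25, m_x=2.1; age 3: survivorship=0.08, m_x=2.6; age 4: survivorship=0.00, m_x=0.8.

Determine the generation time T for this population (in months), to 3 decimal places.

lx·mx: 0, 1.485, 0.525, 0.208, 0 → R0 = 2.218
x·lx·mx: 0, 1.485, 1.05, 0.624, 0 → Σ = 3.159
T = 3.159 / 2.218 = 1.424256… → 1.424

1.424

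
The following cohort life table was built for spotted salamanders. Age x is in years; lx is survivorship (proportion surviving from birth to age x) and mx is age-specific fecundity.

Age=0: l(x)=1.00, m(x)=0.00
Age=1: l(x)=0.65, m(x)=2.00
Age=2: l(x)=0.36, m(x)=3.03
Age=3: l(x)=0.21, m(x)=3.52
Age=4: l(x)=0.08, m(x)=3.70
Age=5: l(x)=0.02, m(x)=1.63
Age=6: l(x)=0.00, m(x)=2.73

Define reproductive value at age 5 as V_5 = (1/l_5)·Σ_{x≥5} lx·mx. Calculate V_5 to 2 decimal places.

lx·mx for x ≥ 5: 0.0326, 0 → sum = 0.0326
V_5 = 0.0326 / l_5 = 0.0326 / 0.02 = 1.63 → 1.63

1.63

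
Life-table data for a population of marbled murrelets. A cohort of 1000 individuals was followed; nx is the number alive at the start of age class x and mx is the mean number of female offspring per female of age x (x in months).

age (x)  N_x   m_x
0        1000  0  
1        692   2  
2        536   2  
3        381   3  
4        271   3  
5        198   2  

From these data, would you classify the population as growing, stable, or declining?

growing

lx = nx/n0 = nx/1000: 1, 0.692, 0.536, 0.381, 0.271, 0.198
R0 = Σ lx·mx = 0 + 1.384 + 1.072 + 1.143 + 0.813 + 0.396 = 4.808
R0 > 1, so the population is growing.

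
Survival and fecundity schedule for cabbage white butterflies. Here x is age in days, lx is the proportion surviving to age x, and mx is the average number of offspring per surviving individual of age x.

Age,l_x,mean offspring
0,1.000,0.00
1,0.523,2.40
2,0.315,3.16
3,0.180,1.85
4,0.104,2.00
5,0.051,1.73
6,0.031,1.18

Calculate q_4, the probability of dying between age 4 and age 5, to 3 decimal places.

q_4 = (l_4 − l_5) / l_4 = (0.104 − 0.051) / 0.104
     = 0.053 / 0.104 = 0.509615… → 0.510

0.510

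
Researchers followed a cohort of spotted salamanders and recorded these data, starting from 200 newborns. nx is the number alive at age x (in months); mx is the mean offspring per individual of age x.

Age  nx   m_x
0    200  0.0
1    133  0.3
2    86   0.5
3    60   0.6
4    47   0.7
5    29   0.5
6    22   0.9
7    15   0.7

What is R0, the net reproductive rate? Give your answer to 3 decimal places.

lx = nx/n0 = nx/200: 1, 0.665, 0.43, 0.3, 0.235, 0.145, 0.11, 0.075
lx·mx by age: 0, 0.1995, 0.215, 0.18, 0.1645, 0.0725, 0.099, 0.0525
R0 = Σ lx·mx = 0.983 → 0.983

0.983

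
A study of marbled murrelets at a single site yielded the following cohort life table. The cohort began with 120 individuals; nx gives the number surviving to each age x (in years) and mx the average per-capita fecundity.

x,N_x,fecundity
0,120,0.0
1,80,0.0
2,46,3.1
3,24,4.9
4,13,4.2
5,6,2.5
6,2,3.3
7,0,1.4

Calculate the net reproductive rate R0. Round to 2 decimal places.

2.80

lx = nx/n0 = nx/120: 1, 0.66667…, 0.38333…, 0.2, 0.10833…, 0.05, 0.01667…, 0
lx·mx by age: 0, 0, 1.188333…, 0.98, 0.455…, 0.125, 0.055…, 0
R0 = Σ lx·mx = 2.803333… → 2.80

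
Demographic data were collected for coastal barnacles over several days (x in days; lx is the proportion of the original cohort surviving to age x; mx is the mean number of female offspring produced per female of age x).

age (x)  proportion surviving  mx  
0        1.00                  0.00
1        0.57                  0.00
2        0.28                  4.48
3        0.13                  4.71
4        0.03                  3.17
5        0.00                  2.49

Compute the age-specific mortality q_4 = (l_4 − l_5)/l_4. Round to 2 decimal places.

q_4 = (l_4 − l_5) / l_4 = (0.03 − 0) / 0.03
     = 0.03 / 0.03 = 1 → 1.00

1.00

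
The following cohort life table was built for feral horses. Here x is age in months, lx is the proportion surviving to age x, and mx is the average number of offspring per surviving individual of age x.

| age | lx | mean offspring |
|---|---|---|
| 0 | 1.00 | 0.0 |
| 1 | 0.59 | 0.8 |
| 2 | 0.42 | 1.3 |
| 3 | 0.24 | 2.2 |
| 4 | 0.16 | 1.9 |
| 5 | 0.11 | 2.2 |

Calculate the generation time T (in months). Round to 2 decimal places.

2.66

lx·mx: 0, 0.472, 0.546, 0.528, 0.304, 0.242 → R0 = 2.092
x·lx·mx: 0, 0.472, 1.092, 1.584, 1.216, 1.21 → Σ = 5.574
T = 5.574 / 2.092 = 2.664436… → 2.66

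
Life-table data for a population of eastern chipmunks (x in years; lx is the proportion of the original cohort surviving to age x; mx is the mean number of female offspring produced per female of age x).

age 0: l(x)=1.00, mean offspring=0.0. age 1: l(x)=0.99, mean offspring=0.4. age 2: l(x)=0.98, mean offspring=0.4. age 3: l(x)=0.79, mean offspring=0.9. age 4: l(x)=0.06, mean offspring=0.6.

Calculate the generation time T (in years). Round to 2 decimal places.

2.25

lx·mx: 0, 0.396, 0.392, 0.711, 0.036 → R0 = 1.535
x·lx·mx: 0, 0.396, 0.784, 2.133, 0.144 → Σ = 3.457
T = 3.457 / 1.535 = 2.252117… → 2.25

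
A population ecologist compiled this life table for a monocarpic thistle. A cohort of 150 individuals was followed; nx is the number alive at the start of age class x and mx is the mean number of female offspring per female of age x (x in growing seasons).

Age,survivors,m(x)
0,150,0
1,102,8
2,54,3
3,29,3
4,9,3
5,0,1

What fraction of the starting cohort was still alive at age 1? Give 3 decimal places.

0.680

l_1 = n_1/n_0 = 102/150 = 0.68 → 0.680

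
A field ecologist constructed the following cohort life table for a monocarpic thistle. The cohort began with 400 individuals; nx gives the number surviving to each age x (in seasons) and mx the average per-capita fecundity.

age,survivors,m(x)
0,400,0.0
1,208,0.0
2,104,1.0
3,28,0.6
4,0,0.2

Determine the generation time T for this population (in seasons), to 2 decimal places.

2.14

lx = nx/n0 = nx/400: 1, 0.52, 0.26, 0.07, 0
lx·mx: 0, 0, 0.26, 0.042, 0 → R0 = 0.302
x·lx·mx: 0, 0, 0.52, 0.126, 0 → Σ = 0.646
T = 0.646 / 0.302 = 2.139073… → 2.14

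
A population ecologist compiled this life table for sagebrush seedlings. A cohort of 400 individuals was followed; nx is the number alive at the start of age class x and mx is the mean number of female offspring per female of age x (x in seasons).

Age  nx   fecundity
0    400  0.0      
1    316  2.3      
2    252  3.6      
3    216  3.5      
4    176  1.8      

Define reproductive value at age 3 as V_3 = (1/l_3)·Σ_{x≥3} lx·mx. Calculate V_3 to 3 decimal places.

4.967

lx = nx/n0 = nx/400: 1, 0.79, 0.63, 0.54, 0.44
lx·mx for x ≥ 3: 1.89, 0.792 → sum = 2.682
V_3 = 2.682 / l_3 = 2.682 / 0.54 = 4.966667… → 4.967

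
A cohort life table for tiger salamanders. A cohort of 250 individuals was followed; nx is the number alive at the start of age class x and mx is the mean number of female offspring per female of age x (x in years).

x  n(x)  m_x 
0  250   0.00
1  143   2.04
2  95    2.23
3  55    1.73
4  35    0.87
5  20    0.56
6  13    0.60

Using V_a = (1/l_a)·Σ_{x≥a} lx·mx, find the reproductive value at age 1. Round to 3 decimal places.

4.533

lx = nx/n0 = nx/250: 1, 0.572, 0.38, 0.22, 0.14, 0.08, 0.052
lx·mx for x ≥ 1: 1.16688, 0.8474, 0.3806, 0.1218, 0.0448, 0.0312 → sum = 2.59268
V_1 = 2.59268 / l_1 = 2.59268 / 0.572 = 4.532657… → 4.533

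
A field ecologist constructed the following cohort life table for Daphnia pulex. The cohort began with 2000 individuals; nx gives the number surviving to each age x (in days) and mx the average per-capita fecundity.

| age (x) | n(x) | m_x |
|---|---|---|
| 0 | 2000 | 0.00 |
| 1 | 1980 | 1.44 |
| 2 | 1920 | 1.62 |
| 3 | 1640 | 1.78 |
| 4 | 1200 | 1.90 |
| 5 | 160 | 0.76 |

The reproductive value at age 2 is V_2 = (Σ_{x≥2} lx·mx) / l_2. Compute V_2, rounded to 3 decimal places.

4.391

lx = nx/n0 = nx/2000: 1, 0.99, 0.96, 0.82, 0.6, 0.08
lx·mx for x ≥ 2: 1.5552, 1.4596, 1.14, 0.0608 → sum = 4.2156
V_2 = 4.2156 / l_2 = 4.2156 / 0.96 = 4.39125 → 4.391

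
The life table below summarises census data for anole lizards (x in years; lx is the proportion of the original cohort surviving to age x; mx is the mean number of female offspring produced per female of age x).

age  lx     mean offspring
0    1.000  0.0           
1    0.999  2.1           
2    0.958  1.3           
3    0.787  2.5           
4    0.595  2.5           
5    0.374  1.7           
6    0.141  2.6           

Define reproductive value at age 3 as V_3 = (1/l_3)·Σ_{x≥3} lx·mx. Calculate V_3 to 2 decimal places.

lx·mx for x ≥ 3: 1.9675, 1.4875, 0.6358, 0.3666 → sum = 4.4574
V_3 = 4.4574 / l_3 = 4.4574 / 0.787 = 5.663787… → 5.66

5.66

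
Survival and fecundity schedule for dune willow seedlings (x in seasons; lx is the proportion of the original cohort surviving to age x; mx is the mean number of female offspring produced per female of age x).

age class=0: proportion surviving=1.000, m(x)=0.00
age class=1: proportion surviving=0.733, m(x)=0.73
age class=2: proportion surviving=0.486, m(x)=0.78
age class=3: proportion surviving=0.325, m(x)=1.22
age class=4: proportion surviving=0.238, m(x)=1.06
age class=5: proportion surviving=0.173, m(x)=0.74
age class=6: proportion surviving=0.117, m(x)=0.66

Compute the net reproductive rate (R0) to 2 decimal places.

1.77

lx·mx by age: 0, 0.53509, 0.37908, 0.3965, 0.25228, 0.12802, 0.07722
R0 = Σ lx·mx = 1.76819 → 1.77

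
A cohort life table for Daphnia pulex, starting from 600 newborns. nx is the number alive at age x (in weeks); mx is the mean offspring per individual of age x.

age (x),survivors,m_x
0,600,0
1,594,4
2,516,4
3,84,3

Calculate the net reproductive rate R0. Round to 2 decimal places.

7.82

lx = nx/n0 = nx/600: 1, 0.99, 0.86, 0.14
lx·mx by age: 0, 3.96, 3.44, 0.42
R0 = Σ lx·mx = 7.82 → 7.82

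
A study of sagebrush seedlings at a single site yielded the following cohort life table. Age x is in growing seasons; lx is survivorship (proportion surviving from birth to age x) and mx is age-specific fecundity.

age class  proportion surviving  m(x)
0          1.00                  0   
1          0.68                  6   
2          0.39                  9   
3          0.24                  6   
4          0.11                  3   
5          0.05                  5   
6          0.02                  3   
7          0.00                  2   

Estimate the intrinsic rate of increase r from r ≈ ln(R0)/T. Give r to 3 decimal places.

1.196

R0 = Σ lx·mx = 0 + 4.08 + 3.51 + 1.44 + 0.33 + 0.25 + 0.06 + 0 = 9.67
Σ x·lx·mx = 18.35; T = 18.35/9.67 = 1.89762…
r ≈ ln(R0)/T = ln(9.67)/1.89762… = 1.19572… → 1.196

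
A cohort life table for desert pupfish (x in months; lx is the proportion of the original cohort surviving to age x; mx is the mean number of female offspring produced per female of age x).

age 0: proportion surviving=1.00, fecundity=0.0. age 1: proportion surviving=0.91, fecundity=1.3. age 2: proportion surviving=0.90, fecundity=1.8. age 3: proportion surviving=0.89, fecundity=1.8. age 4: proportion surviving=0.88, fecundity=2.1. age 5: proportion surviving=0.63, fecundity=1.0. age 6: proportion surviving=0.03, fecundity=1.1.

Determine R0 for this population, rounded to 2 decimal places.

lx·mx by age: 0, 1.183, 1.62, 1.602, 1.848, 0.63, 0.033
R0 = Σ lx·mx = 6.916 → 6.92

6.92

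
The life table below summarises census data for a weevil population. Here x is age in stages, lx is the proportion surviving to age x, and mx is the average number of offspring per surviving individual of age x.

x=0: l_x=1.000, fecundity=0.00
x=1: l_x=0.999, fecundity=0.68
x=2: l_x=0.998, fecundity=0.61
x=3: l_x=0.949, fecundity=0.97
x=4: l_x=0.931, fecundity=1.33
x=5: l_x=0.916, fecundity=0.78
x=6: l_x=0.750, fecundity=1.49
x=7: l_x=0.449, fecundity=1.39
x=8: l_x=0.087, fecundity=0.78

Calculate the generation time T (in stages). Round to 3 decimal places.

4.154

lx·mx: 0, 0.67932, 0.60878, 0.92053, 1.23823, 0.71448, 1.1175, 0.62411, 0.06786 → R0 = 5.97081
x·lx·mx: 0, 0.67932, 1.21756, 2.76159, 4.95292, 3.5724, 6.705, 4.36877, 0.54288 → Σ = 24.80044
T = 24.80044 / 5.97081 = 4.153614… → 4.154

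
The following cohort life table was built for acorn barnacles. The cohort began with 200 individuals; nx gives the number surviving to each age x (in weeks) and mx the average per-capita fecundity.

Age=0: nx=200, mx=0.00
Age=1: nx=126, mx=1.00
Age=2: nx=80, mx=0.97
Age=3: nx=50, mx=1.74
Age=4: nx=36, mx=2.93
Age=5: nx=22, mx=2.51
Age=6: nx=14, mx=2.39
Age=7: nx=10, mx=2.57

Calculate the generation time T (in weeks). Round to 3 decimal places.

lx = nx/n0 = nx/200: 1, 0.63, 0.4, 0.25, 0.18, 0.11, 0.07, 0.05
lx·mx: 0, 0.63, 0.388, 0.435, 0.5274, 0.2761, 0.1673, 0.1285 → R0 = 2.5523
x·lx·mx: 0, 0.63, 0.776, 1.305, 2.1096, 1.3805, 1.0038, 0.8995 → Σ = 8.1044
T = 8.1044 / 2.5523 = 3.175332… → 3.175

3.175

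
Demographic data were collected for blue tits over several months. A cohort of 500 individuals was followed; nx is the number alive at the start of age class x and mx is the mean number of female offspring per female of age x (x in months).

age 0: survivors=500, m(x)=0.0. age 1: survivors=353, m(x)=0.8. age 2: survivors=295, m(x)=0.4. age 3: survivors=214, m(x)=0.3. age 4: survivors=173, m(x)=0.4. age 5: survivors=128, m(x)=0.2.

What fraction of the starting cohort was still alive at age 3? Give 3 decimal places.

l_3 = n_3/n_0 = 214/500 = 0.428 → 0.428

0.428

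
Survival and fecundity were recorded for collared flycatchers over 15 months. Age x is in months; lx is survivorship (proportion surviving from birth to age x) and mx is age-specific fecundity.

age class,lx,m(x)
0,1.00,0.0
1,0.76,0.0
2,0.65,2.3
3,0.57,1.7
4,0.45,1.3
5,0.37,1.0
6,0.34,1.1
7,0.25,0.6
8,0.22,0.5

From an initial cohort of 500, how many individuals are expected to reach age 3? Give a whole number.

Expected survivors = N0 · l_3 = 500 × 0.57 = 285 → 285

285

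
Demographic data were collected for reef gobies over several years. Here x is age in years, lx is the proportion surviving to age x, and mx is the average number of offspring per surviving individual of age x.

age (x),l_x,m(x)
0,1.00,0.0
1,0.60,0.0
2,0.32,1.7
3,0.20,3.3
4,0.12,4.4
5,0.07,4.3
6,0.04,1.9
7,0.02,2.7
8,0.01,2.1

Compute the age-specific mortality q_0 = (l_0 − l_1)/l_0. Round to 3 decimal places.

q_0 = (l_0 − l_1) / l_0 = (1 − 0.6) / 1
     = 0.4 / 1 = 0.4 → 0.400

0.400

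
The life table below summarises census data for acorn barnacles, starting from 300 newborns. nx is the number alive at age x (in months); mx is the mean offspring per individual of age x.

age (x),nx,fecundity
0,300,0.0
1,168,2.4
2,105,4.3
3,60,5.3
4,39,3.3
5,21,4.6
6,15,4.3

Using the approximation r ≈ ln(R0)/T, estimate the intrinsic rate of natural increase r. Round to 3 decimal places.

lx = nx/n0 = nx/300: 1, 0.56, 0.35, 0.2, 0.13, 0.07, 0.05
R0 = Σ lx·mx = 0 + 1.344 + 1.505 + 1.06 + 0.429 + 0.322 + 0.215 = 4.875
Σ x·lx·mx = 12.15; T = 12.15/4.875 = 2.49231…
r ≈ ln(R0)/T = ln(4.875)/2.49231… = 0.6356… → 0.636

0.636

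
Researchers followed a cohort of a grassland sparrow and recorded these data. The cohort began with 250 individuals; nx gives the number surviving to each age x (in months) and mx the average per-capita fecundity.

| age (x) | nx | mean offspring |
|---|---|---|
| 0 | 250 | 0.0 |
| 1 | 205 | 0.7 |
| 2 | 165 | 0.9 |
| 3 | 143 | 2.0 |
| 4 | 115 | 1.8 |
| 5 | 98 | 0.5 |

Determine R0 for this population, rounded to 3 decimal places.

3.336

lx = nx/n0 = nx/250: 1, 0.82, 0.66, 0.572, 0.46, 0.392
lx·mx by age: 0, 0.574, 0.594, 1.144, 0.828, 0.196
R0 = Σ lx·mx = 3.336 → 3.336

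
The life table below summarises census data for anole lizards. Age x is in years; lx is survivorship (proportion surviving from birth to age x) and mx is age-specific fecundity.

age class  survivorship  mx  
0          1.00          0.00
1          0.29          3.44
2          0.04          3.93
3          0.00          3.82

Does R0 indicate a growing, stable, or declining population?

growing

R0 = Σ lx·mx = 0 + 0.9976 + 0.1572 + 0 = 1.1548
R0 > 1, so the population is growing.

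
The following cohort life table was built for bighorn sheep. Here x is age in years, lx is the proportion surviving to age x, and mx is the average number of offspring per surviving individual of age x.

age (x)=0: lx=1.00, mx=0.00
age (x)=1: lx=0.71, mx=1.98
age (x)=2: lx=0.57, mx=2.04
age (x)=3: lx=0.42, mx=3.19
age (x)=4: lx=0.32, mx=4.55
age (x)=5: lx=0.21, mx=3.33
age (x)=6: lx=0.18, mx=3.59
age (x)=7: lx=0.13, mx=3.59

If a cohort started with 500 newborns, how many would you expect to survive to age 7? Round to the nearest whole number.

Expected survivors = N0 · l_7 = 500 × 0.13 = 65 → 65

65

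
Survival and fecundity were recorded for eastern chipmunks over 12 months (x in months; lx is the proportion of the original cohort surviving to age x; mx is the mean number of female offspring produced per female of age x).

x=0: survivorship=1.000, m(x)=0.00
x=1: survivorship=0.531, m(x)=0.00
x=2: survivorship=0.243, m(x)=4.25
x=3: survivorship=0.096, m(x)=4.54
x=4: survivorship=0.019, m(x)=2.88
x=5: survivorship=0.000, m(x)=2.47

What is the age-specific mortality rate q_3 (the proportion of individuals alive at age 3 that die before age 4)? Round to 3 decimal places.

q_3 = (l_3 − l_4) / l_3 = (0.096 − 0.019) / 0.096
     = 0.077 / 0.096 = 0.802083… → 0.802

0.802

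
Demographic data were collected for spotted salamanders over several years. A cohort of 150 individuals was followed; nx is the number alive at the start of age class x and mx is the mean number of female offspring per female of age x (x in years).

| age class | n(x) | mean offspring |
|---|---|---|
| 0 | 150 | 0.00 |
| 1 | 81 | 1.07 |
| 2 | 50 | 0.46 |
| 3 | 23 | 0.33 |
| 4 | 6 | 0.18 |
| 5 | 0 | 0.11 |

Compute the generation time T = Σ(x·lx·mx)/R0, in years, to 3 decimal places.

1.350

lx = nx/n0 = nx/150: 1, 0.54, 0.33333…, 0.15333…, 0.04, 0
lx·mx: 0, 0.5778, 0.153333…, 0.0506…, 0.0072, 0 → R0 = 0.788933…
x·lx·mx: 0, 0.5778, 0.306667…, 0.1518…, 0.0288, 0 → Σ = 1.065067…
T = 1.065067… / 0.788933… = 1.350008… → 1.350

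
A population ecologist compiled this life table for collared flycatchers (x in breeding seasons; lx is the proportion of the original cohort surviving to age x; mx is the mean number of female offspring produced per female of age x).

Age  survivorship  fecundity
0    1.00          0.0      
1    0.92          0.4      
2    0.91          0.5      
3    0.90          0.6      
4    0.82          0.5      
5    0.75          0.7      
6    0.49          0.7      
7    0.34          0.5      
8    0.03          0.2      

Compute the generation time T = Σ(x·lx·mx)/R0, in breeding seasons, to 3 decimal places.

3.713

lx·mx: 0, 0.368, 0.455, 0.54, 0.41, 0.525, 0.343, 0.17, 0.006 → R0 = 2.817
x·lx·mx: 0, 0.368, 0.91, 1.62, 1.64, 2.625, 2.058, 1.19, 0.048 → Σ = 10.459
T = 10.459 / 2.817 = 3.712815… → 3.713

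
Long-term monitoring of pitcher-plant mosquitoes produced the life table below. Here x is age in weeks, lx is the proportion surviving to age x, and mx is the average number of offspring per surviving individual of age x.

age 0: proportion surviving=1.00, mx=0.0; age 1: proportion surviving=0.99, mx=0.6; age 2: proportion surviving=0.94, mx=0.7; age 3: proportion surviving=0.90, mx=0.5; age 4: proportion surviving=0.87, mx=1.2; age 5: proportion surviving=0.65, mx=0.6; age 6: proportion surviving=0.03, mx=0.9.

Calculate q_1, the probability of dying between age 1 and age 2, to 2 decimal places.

q_1 = (l_1 − l_2) / l_1 = (0.99 − 0.94) / 0.99
     = 0.05 / 0.99 = 0.050505… → 0.05

0.05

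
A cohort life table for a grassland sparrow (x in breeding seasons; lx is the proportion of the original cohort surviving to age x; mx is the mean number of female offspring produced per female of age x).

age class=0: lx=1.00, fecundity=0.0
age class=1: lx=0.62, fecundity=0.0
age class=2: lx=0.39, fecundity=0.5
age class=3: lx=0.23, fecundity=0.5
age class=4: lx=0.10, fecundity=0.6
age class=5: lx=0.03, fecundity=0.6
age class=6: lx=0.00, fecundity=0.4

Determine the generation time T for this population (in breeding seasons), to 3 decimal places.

lx·mx: 0, 0, 0.195, 0.115, 0.06, 0.018, 0 → R0 = 0.388
x·lx·mx: 0, 0, 0.39, 0.345, 0.24, 0.09, 0 → Σ = 1.065
T = 1.065 / 0.388 = 2.744845… → 2.745

2.745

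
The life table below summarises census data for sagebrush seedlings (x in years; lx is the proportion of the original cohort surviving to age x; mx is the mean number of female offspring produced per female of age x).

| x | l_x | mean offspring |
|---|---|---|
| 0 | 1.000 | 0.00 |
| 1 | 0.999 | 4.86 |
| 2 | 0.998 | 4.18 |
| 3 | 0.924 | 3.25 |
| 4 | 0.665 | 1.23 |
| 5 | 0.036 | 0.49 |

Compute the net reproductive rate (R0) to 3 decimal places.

12.865

lx·mx by age: 0, 4.85514, 4.17164, 3.003, 0.81795, 0.01764
R0 = Σ lx·mx = 12.86537 → 12.865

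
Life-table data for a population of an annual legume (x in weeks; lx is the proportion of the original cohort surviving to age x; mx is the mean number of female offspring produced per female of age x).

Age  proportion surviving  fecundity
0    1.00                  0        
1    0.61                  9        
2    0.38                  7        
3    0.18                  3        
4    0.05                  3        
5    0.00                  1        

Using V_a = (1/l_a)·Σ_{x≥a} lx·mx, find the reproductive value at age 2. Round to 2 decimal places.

lx·mx for x ≥ 2: 2.66, 0.54, 0.15, 0 → sum = 3.35
V_2 = 3.35 / l_2 = 3.35 / 0.38 = 8.815789… → 8.82

8.82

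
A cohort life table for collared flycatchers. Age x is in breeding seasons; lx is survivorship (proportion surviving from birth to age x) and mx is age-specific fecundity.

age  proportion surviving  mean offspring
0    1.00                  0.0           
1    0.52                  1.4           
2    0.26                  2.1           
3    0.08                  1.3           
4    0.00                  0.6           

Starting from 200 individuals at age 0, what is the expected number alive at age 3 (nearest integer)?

Expected survivors = N0 · l_3 = 200 × 0.08 = 16 → 16

16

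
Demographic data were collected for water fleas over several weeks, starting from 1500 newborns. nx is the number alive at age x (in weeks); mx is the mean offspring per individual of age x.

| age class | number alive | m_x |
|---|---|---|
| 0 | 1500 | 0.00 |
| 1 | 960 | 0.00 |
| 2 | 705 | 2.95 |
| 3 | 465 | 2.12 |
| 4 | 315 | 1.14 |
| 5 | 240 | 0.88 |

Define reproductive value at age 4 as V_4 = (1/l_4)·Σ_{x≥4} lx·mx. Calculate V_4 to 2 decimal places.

1.81

lx = nx/n0 = nx/1500: 1, 0.64, 0.47, 0.31, 0.21, 0.16
lx·mx for x ≥ 4: 0.2394, 0.1408 → sum = 0.3802
V_4 = 0.3802 / l_4 = 0.3802 / 0.21 = 1.810476… → 1.81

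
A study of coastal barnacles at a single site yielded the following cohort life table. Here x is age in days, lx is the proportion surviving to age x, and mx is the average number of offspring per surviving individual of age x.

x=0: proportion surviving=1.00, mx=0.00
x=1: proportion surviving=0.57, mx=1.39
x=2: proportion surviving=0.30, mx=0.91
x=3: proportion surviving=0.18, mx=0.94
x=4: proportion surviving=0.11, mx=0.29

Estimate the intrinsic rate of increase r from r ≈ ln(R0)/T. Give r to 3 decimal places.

0.152

R0 = Σ lx·mx = 0 + 0.7923 + 0.273 + 0.1692 + 0.0319 = 1.2664
Σ x·lx·mx = 1.9735; T = 1.9735/1.2664 = 1.55835…
r ≈ ln(R0)/T = ln(1.2664)/1.55835… = 0.15156… → 0.152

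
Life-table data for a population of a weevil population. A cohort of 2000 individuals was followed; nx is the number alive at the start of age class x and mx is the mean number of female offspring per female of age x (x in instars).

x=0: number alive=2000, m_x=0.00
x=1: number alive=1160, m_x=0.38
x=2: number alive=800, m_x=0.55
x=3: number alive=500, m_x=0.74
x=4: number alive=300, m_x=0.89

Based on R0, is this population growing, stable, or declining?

lx = nx/n0 = nx/2000: 1, 0.58, 0.4, 0.25, 0.15
R0 = Σ lx·mx = 0 + 0.2204 + 0.22 + 0.185 + 0.1335 = 0.7589
R0 < 1, so the population is declining.

declining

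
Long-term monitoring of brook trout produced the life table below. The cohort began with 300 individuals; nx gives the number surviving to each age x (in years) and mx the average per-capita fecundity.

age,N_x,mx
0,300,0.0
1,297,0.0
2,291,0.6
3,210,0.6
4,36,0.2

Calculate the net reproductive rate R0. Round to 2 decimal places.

lx = nx/n0 = nx/300: 1, 0.99, 0.97, 0.7, 0.12
lx·mx by age: 0, 0, 0.582, 0.42, 0.024
R0 = Σ lx·mx = 1.026 → 1.03

1.03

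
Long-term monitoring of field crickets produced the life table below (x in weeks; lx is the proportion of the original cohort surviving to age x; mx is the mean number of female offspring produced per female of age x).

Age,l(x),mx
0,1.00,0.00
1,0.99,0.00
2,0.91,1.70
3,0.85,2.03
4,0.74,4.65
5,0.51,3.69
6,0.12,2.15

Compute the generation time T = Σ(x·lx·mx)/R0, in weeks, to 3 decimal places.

3.726

lx·mx: 0, 0, 1.547, 1.7255, 3.441, 1.8819, 0.258 → R0 = 8.8534
x·lx·mx: 0, 0, 3.094, 5.1765, 13.764, 9.4095, 1.548 → Σ = 32.992
T = 32.992 / 8.8534 = 3.726478… → 3.726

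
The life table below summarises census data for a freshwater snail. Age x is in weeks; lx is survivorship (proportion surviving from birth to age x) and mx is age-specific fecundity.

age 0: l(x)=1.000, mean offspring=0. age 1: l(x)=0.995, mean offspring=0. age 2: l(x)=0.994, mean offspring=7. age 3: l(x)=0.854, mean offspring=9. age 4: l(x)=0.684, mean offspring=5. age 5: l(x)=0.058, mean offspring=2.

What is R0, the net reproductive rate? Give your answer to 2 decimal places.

18.18

lx·mx by age: 0, 0, 6.958, 7.686, 3.42, 0.116
R0 = Σ lx·mx = 18.18 → 18.18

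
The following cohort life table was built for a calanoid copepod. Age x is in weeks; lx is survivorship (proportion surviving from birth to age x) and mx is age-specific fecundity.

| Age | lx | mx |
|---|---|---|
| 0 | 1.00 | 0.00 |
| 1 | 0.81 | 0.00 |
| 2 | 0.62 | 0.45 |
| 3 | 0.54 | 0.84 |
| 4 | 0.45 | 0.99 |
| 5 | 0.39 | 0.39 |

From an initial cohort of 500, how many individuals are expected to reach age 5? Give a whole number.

195

Expected survivors = N0 · l_5 = 500 × 0.39 = 195 → 195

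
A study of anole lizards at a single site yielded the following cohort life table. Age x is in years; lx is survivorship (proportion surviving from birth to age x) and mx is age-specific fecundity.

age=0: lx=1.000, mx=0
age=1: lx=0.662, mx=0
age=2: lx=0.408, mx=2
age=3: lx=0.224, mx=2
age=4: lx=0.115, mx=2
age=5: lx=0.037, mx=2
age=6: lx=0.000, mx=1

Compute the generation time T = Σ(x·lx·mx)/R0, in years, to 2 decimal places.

lx·mx: 0, 0, 0.816, 0.448, 0.23, 0.074, 0 → R0 = 1.568
x·lx·mx: 0, 0, 1.632, 1.344, 0.92, 0.37, 0 → Σ = 4.266
T = 4.266 / 1.568 = 2.720663… → 2.72

2.72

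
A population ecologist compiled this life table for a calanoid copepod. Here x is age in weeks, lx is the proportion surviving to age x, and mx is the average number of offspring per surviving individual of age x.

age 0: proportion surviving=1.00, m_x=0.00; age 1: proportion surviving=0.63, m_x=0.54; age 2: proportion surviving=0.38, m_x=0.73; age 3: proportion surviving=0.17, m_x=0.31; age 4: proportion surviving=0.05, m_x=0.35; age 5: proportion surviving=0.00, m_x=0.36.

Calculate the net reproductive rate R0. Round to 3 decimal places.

0.688

lx·mx by age: 0, 0.3402, 0.2774, 0.0527, 0.0175, 0
R0 = Σ lx·mx = 0.6878 → 0.688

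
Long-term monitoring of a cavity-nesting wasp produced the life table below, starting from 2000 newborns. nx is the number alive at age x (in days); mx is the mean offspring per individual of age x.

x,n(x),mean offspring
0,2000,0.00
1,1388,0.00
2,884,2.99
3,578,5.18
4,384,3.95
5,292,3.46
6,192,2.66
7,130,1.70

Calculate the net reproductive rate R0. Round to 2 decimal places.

4.45

lx = nx/n0 = nx/2000: 1, 0.694, 0.442, 0.289, 0.192, 0.146, 0.096, 0.065
lx·mx by age: 0, 0, 1.32158, 1.49702, 0.7584, 0.50516, 0.25536, 0.1105
R0 = Σ lx·mx = 4.44802 → 4.45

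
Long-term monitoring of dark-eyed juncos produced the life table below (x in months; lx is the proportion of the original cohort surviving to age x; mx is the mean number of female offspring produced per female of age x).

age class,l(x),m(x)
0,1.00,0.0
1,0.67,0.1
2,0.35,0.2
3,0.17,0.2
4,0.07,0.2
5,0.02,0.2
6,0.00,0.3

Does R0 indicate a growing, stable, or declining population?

declining

R0 = Σ lx·mx = 0 + 0.067 + 0.07 + 0.034 + 0.014 + 0.004 + 0 = 0.189
R0 < 1, so the population is declining.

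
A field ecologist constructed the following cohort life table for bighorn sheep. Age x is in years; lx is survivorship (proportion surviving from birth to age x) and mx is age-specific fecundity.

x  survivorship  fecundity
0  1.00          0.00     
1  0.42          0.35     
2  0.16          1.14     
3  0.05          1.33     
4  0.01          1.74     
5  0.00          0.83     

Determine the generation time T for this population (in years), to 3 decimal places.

lx·mx: 0, 0.147, 0.1824, 0.0665, 0.0174, 0 → R0 = 0.4133
x·lx·mx: 0, 0.147, 0.3648, 0.1995, 0.0696, 0 → Σ = 0.7809
T = 0.7809 / 0.4133 = 1.889427… → 1.889

1.889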